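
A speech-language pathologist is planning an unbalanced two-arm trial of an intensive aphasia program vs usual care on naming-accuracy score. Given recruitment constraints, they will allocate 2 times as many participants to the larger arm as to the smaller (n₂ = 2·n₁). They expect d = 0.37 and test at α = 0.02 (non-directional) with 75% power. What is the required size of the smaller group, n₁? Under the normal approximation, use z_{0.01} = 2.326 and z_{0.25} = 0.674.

With allocation ratio k = n₂/n₁ = 2, Var(x̄₁−x̄₂) = σ²(1/n₁ + 1/(k·n₁)) = σ²·(k+1)/(k·n₁).
So n₁ = (1 + 1/k)·((z_{α/2} + z_β)/d)² = 1.500 × (3.000/0.37)².
n₁ = 1.500 × 65.74 = 98.6.
Round up: n₁ = 99, giving n₂ = 2 × 99 = 198.

n₁ = 99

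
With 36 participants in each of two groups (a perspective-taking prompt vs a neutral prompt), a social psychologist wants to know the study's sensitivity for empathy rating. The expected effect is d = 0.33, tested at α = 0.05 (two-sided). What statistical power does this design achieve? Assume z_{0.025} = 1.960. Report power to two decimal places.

For two equal groups, power = Φ(d·√(n/2) − z_{α/2}).
d·√(n/2) = 0.33 × √(36/2) = 0.33 × 4.243 = 1.400.
z_β = 1.400 − 1.960 = -0.560.
Power = Φ(-0.560) = 0.288.

power ≈ 0.29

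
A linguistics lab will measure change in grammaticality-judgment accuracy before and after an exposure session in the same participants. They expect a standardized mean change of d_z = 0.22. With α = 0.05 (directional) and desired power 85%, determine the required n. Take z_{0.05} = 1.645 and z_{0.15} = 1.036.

For a paired (one-sample on differences) test: n = ((z_{α} + z_β) / d)².
z_{α} + z_β = 1.645 + 1.036 = 2.681.
n = (2.681 / 0.22)² = 12.186² = 148.51.
Round up.

n = 149 pairs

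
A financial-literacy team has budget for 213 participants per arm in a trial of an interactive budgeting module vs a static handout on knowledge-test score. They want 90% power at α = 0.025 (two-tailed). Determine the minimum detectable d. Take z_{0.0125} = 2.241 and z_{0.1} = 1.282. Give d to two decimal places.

For two independent groups of n = 213 each: d_min = (z_{α/2} + z_β)·√(2/n).
z-sum = 2.241 + 1.282 = 3.523.
d_min = 3.523 × √(2/213) = 3.523 × 0.0969 = 0.341.

d_min ≈ 0.34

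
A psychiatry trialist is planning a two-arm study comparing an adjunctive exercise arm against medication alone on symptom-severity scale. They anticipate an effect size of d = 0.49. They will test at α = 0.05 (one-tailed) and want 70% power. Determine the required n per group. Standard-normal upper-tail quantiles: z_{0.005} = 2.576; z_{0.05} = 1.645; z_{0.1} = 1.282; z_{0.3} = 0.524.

For two independent groups with equal n: n = 2·((z_{α} + z_β) / d)².
z_{α} + z_β = 1.645 + 0.524 = 2.169.
n = 2 × (2.169 / 0.49)² = 2 × 4.427² = 2 × 19.59 = 39.2.
Round up to the next whole participant.

n = 40 per group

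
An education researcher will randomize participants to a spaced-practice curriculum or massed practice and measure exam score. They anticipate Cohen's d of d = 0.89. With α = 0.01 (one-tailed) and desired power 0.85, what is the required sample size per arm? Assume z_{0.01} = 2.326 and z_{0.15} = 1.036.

n = 29 per group

For two independent groups with equal n: n = 2·((z_{α} + z_β) / d)².
z_{α} + z_β = 2.326 + 1.036 = 3.362.
n = 2 × (3.362 / 0.89)² = 2 × 3.778² = 2 × 14.27 = 28.5.
Round up to the next whole participant.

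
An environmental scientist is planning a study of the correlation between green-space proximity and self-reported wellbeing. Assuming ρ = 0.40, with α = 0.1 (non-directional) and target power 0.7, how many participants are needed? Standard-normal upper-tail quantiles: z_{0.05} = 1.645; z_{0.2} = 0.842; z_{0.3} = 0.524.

Fisher's z: C = ½·ln((1+r)/(1−r)) = ½·ln(2.3333) = 0.4236.
n = ((z_{α/2} + z_β)/C)² + 3.
(1.645 + 0.524) / 0.4236 = 2.169 / 0.4236 = 5.120.
n = 5.120² + 3 = 26.22 + 3 = 29.2.
Round up.

n = 30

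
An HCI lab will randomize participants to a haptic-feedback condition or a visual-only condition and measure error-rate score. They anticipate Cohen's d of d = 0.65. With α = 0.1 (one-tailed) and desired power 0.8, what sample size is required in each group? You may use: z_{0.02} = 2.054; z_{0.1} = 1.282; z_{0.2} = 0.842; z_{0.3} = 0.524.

For two independent groups with equal n: n = 2·((z_{α} + z_β) / d)².
z_{α} + z_β = 1.282 + 0.842 = 2.124.
n = 2 × (2.124 / 0.65)² = 2 × 3.268² = 2 × 10.68 = 21.4.
Round up to the next whole participant.

n = 22 per group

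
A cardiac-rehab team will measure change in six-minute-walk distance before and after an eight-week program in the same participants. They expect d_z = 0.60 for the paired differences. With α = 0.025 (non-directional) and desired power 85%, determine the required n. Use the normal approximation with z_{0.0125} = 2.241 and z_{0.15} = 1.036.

For a paired (one-sample on differences) test: n = ((z_{α/2} + z_β) / d)².
z_{α/2} + z_β = 2.241 + 1.036 = 3.277.
n = (3.277 / 0.60)² = 5.462² = 29.83.
Round up.

n = 30 pairs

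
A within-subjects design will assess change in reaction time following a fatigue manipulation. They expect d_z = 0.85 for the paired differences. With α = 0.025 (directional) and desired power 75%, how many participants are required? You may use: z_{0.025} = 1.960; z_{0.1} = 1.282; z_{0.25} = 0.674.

For a paired (one-sample on differences) test: n = ((z_{α} + z_β) / d)².
z_{α} + z_β = 1.960 + 0.674 = 2.634.
n = (2.634 / 0.85)² = 3.099² = 9.60.
Round up.

n = 10 pairs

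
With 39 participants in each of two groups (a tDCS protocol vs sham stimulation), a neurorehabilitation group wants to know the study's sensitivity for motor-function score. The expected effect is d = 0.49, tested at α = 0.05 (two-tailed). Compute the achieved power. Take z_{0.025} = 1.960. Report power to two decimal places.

For two equal groups, power = Φ(d·√(n/2) − z_{α/2}).
d·√(n/2) = 0.49 × √(39/2) = 0.49 × 4.416 = 2.164.
z_β = 2.164 − 1.960 = 0.204.
Power = Φ(0.204) = 0.581.

power ≈ 0.58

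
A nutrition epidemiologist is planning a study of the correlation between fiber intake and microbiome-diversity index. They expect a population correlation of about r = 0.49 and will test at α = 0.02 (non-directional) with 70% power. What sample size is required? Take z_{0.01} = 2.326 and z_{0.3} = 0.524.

Fisher's z: C = ½·ln((1+r)/(1−r)) = ½·ln(2.9216) = 0.5361.
n = ((z_{α/2} + z_β)/C)² + 3.
(2.326 + 0.524) / 0.5361 = 2.850 / 0.5361 = 5.316.
n = 5.316² + 3 = 28.26 + 3 = 31.3.
Round up.

n = 32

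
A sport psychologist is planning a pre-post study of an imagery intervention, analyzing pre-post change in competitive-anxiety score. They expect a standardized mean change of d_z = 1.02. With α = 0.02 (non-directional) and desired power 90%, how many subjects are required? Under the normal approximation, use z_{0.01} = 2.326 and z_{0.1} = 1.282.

For a paired (one-sample on differences) test: n = ((z_{α/2} + z_β) / d)².
z_{α/2} + z_β = 2.326 + 1.282 = 3.608.
n = (3.608 / 1.02)² = 3.537² = 12.51.
Round up.

n = 13 pairs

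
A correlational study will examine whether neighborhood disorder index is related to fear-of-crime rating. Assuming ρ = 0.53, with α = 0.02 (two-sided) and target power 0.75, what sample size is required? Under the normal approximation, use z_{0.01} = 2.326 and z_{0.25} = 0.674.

n = 29

Fisher's z: C = ½·ln((1+r)/(1−r)) = ½·ln(3.2553) = 0.5901.
n = ((z_{α/2} + z_β)/C)² + 3.
(2.326 + 0.674) / 0.5901 = 3.000 / 0.5901 = 5.084.
n = 5.084² + 3 = 25.85 + 3 = 28.8.
Round up.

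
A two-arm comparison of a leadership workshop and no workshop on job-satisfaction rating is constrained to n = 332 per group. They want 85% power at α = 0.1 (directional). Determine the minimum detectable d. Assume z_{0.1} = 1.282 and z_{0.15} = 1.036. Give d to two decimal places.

For two independent groups of n = 332 each: d_min = (z_{α} + z_β)·√(2/n).
z-sum = 1.282 + 1.036 = 2.318.
d_min = 2.318 × √(2/332) = 2.318 × 0.0776 = 0.180.

d_min ≈ 0.18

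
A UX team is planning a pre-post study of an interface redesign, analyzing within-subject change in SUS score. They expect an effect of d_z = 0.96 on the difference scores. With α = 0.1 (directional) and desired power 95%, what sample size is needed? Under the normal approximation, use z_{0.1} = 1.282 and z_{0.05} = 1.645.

n = 10 pairs

For a paired (one-sample on differences) test: n = ((z_{α} + z_β) / d)².
z_{α} + z_β = 1.282 + 1.645 = 2.927.
n = (2.927 / 0.96)² = 3.049² = 9.30.
Round up.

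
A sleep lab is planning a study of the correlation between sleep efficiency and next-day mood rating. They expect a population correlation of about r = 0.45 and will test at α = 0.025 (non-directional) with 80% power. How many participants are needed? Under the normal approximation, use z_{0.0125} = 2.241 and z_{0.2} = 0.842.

n = 44

Fisher's z: C = ½·ln((1+r)/(1−r)) = ½·ln(2.6364) = 0.4847.
n = ((z_{α/2} + z_β)/C)² + 3.
(2.241 + 0.842) / 0.4847 = 3.083 / 0.4847 = 6.361.
n = 6.361² + 3 = 40.46 + 3 = 43.5.
Round up.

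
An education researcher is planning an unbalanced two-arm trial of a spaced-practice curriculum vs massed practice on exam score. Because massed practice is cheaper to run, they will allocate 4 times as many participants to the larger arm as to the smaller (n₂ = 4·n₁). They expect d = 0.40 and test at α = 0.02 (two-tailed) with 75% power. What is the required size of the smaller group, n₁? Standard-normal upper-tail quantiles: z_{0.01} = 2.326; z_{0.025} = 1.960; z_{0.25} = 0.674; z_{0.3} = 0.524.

With allocation ratio k = n₂/n₁ = 4, Var(x̄₁−x̄₂) = σ²(1/n₁ + 1/(k·n₁)) = σ²·(k+1)/(k·n₁).
So n₁ = (1 + 1/k)·((z_{α/2} + z_β)/d)² = 1.250 × (3.000/0.40)².
n₁ = 1.250 × 56.25 = 70.3.
Round up: n₁ = 71, giving n₂ = 4 × 71 = 284.

n₁ = 71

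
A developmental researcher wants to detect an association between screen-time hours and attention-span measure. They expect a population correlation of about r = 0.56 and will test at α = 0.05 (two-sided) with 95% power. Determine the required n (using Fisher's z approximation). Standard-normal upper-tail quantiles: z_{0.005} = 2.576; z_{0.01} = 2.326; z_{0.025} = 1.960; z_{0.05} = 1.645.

Fisher's z: C = ½·ln((1+r)/(1−r)) = ½·ln(3.5455) = 0.6328.
n = ((z_{α/2} + z_β)/C)² + 3.
(1.960 + 1.645) / 0.6328 = 3.605 / 0.6328 = 5.697.
n = 5.697² + 3 = 32.45 + 3 = 35.5.
Round up.

n = 36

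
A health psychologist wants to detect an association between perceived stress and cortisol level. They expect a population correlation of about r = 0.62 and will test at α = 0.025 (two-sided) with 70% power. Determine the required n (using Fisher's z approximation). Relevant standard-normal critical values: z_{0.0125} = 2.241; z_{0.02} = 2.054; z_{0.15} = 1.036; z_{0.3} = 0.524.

n = 18

Fisher's z: C = ½·ln((1+r)/(1−r)) = ½·ln(4.2632) = 0.7250.
n = ((z_{α/2} + z_β)/C)² + 3.
(2.241 + 0.524) / 0.7250 = 2.765 / 0.7250 = 3.814.
n = 3.814² + 3 = 14.55 + 3 = 17.5.
Round up.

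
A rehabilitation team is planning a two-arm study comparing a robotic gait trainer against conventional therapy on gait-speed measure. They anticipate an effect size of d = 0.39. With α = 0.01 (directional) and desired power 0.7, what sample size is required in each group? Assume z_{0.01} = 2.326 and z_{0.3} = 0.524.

For two independent groups with equal n: n = 2·((z_{α} + z_β) / d)².
z_{α} + z_β = 2.326 + 0.524 = 2.850.
n = 2 × (2.850 / 0.39)² = 2 × 7.308² = 2 × 53.40 = 106.8.
Round up to the next whole participant.

n = 107 per group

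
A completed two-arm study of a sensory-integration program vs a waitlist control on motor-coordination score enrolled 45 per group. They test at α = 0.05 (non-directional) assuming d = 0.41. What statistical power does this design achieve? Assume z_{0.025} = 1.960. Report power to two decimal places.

power ≈ 0.49

For two equal groups, power = Φ(d·√(n/2) − z_{α/2}).
d·√(n/2) = 0.41 × √(45/2) = 0.41 × 4.743 = 1.945.
z_β = 1.945 − 1.960 = -0.015.
Power = Φ(-0.015) = 0.494.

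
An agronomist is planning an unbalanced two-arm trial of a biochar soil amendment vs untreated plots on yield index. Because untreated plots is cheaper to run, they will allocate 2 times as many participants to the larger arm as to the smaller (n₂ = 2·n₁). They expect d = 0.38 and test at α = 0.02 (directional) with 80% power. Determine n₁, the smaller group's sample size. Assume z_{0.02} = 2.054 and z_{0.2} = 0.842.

With allocation ratio k = n₂/n₁ = 2, Var(x̄₁−x̄₂) = σ²(1/n₁ + 1/(k·n₁)) = σ²·(k+1)/(k·n₁).
So n₁ = (1 + 1/k)·((z_{α} + z_β)/d)² = 1.500 × (2.896/0.38)².
n₁ = 1.500 × 58.08 = 87.1.
Round up: n₁ = 88, giving n₂ = 2 × 88 = 176.

n₁ = 88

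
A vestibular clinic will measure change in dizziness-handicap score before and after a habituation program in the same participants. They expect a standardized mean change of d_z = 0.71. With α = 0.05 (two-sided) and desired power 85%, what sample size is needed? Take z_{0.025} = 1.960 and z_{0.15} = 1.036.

n = 18 pairs

For a paired (one-sample on differences) test: n = ((z_{α/2} + z_β) / d)².
z_{α/2} + z_β = 1.960 + 1.036 = 2.996.
n = (2.996 / 0.71)² = 4.220² = 17.81.
Round up.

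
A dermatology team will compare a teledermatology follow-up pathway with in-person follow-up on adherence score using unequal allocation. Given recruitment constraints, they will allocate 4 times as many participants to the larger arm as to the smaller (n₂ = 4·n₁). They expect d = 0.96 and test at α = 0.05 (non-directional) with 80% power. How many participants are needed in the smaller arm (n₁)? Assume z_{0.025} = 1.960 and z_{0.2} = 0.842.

With allocation ratio k = n₂/n₁ = 4, Var(x̄₁−x̄₂) = σ²(1/n₁ + 1/(k·n₁)) = σ²·(k+1)/(k·n₁).
So n₁ = (1 + 1/k)·((z_{α/2} + z_β)/d)² = 1.250 × (2.802/0.96)².
n₁ = 1.250 × 8.52 = 10.6.
Round up: n₁ = 11, giving n₂ = 4 × 11 = 44.

n₁ = 11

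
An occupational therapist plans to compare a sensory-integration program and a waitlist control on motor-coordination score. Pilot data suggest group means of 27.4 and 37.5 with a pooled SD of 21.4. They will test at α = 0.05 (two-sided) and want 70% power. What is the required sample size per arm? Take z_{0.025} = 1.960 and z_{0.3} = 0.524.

n = 56 per group

Cohen's d = |M₁ − M₂| / SD_pooled = |27.4 − 37.5| / 21.4 = 10.1 / 21.4 = 0.472.
For two independent groups with equal n: n = 2·((z_{α/2} + z_β) / d)².
z_{α/2} + z_β = 1.960 + 0.524 = 2.484.
n = 2 × (2.484 / 0.472)² = 2 × 5.263² = 2 × 27.70 = 55.4.
Round up to the next whole participant.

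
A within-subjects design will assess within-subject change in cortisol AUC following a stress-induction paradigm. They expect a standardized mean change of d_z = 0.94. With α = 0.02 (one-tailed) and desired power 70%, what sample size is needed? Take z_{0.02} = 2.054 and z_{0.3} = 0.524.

For a paired (one-sample on differences) test: n = ((z_{α} + z_β) / d)².
z_{α} + z_β = 2.054 + 0.524 = 2.578.
n = (2.578 / 0.94)² = 2.743² = 7.52.
Round up.

n = 8 pairs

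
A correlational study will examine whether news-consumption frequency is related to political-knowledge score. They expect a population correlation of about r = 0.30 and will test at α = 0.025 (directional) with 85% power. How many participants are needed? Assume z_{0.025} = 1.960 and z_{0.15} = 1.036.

Fisher's z: C = ½·ln((1+r)/(1−r)) = ½·ln(1.8571) = 0.3095.
n = ((z_{α} + z_β)/C)² + 3.
(1.960 + 1.036) / 0.3095 = 2.996 / 0.3095 = 9.680.
n = 9.680² + 3 = 93.70 + 3 = 96.7.
Round up.

n = 97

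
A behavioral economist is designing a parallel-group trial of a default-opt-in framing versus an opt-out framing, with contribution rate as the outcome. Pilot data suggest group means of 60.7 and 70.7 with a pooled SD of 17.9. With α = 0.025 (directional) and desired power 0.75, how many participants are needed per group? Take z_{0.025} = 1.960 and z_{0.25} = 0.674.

n = 45 per group

Cohen's d = |M₁ − M₂| / SD_pooled = |60.7 − 70.7| / 17.9 = 10.0 / 17.9 = 0.559.
For two independent groups with equal n: n = 2·((z_{α} + z_β) / d)².
z_{α} + z_β = 1.960 + 0.674 = 2.634.
n = 2 × (2.634 / 0.559)² = 2 × 4.712² = 2 × 22.20 = 44.4.
Round up to the next whole participant.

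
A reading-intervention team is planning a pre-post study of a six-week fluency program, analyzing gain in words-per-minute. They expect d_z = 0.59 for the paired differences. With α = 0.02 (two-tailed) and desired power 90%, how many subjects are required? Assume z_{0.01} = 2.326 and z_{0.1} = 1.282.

n = 38 pairs

For a paired (one-sample on differences) test: n = ((z_{α/2} + z_β) / d)².
z_{α/2} + z_β = 2.326 + 1.282 = 3.608.
n = (3.608 / 0.59)² = 6.115² = 37.40.
Round up.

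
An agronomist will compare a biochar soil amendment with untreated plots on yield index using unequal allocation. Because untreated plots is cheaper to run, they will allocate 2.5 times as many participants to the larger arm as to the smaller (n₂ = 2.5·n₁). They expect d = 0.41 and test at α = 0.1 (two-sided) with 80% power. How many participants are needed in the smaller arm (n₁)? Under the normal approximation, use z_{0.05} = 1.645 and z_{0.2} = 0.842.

With allocation ratio k = n₂/n₁ = 2.5, Var(x̄₁−x̄₂) = σ²(1/n₁ + 1/(k·n₁)) = σ²·(k+1)/(k·n₁).
So n₁ = (1 + 1/k)·((z_{α/2} + z_β)/d)² = 1.400 × (2.487/0.41)².
n₁ = 1.400 × 36.79 = 51.5.
Round up: n₁ = 52, giving n₂ = 2.5 × 52 = 130.

n₁ = 52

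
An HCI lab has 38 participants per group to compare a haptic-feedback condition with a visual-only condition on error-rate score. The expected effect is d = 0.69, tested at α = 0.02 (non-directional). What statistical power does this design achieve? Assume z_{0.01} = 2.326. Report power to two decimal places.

For two equal groups, power = Φ(d·√(n/2) − z_{α/2}).
d·√(n/2) = 0.69 × √(38/2) = 0.69 × 4.359 = 3.008.
z_β = 3.008 − 2.326 = 0.682.
Power = Φ(0.682) = 0.752.

power ≈ 0.75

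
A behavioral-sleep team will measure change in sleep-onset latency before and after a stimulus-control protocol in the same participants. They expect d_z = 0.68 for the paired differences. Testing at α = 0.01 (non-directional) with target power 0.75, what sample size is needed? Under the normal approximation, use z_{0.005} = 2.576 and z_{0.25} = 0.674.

For a paired (one-sample on differences) test: n = ((z_{α/2} + z_β) / d)².
z_{α/2} + z_β = 2.576 + 0.674 = 3.250.
n = (3.250 / 0.68)² = 4.779² = 22.84.
Round up.

n = 23 pairs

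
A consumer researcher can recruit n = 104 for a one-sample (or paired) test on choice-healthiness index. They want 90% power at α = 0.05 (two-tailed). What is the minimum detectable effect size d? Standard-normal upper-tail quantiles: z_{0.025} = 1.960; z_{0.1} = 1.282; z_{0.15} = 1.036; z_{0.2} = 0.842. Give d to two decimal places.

For a single sample (or paired design) of n = 104: d_min = (z_{α/2} + z_β)/√n.
z-sum = 1.960 + 1.282 = 3.242.
d_min = 3.242 / √104 = 3.242 / 10.198 = 0.318.

d_min ≈ 0.32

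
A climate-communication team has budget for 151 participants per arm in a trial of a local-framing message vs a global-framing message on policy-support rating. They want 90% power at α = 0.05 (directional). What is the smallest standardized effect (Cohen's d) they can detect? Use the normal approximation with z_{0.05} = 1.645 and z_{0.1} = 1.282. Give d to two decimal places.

d_min ≈ 0.34

For two independent groups of n = 151 each: d_min = (z_{α} + z_β)·√(2/n).
z-sum = 1.645 + 1.282 = 2.927.
d_min = 2.927 × √(2/151) = 2.927 × 0.1151 = 0.337.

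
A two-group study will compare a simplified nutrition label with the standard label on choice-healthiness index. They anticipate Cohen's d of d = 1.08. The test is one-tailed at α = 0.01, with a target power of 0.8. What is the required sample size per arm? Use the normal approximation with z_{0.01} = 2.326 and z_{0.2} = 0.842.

n = 18 per group

For two independent groups with equal n: n = 2·((z_{α} + z_β) / d)².
z_{α} + z_β = 2.326 + 0.842 = 3.168.
n = 2 × (3.168 / 1.08)² = 2 × 2.933² = 2 × 8.60 = 17.2.
Round up to the next whole participant.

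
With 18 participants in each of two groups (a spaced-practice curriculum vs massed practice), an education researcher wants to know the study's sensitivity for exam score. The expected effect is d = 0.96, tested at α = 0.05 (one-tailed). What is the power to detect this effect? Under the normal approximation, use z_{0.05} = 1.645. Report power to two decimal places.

power ≈ 0.89

For two equal groups, power = Φ(d·√(n/2) − z_{α}).
d·√(n/2) = 0.96 × √(18/2) = 0.96 × 3.000 = 2.880.
z_β = 2.880 − 1.645 = 1.235.
Power = Φ(1.235) = 0.892.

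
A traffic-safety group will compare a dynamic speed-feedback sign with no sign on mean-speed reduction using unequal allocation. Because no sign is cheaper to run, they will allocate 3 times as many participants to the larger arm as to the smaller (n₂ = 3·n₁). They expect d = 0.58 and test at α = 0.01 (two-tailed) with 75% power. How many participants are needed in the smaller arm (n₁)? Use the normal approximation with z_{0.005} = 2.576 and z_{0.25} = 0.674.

With allocation ratio k = n₂/n₁ = 3, Var(x̄₁−x̄₂) = σ²(1/n₁ + 1/(k·n₁)) = σ²·(k+1)/(k·n₁).
So n₁ = (1 + 1/k)·((z_{α/2} + z_β)/d)² = 1.333 × (3.250/0.58)².
n₁ = 1.333 × 31.40 = 41.9.
Round up: n₁ = 42, giving n₂ = 3 × 42 = 126.

n₁ = 42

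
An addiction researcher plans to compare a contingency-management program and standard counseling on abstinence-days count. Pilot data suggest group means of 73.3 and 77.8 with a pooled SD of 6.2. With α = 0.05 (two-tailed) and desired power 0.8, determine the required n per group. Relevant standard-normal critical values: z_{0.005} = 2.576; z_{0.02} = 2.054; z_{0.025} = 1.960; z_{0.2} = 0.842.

n = 30 per group

Cohen's d = |M₁ − M₂| / SD_pooled = |73.3 − 77.8| / 6.2 = 4.5 / 6.2 = 0.726.
For two independent groups with equal n: n = 2·((z_{α/2} + z_β) / d)².
z_{α/2} + z_β = 1.960 + 0.842 = 2.802.
n = 2 × (2.802 / 0.726)² = 2 × 3.860² = 2 × 14.90 = 29.8.
Round up to the next whole participant.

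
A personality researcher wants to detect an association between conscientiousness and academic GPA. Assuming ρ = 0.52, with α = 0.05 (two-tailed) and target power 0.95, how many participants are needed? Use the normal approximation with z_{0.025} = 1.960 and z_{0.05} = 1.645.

n = 43

Fisher's z: C = ½·ln((1+r)/(1−r)) = ½·ln(3.1667) = 0.5763.
n = ((z_{α/2} + z_β)/C)² + 3.
(1.960 + 1.645) / 0.5763 = 3.605 / 0.5763 = 6.255.
n = 6.255² + 3 = 39.13 + 3 = 42.1.
Round up.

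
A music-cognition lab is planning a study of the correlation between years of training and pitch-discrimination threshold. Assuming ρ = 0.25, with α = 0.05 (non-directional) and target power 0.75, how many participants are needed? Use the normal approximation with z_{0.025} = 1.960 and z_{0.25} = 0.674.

Fisher's z: C = ½·ln((1+r)/(1−r)) = ½·ln(1.6667) = 0.2554.
n = ((z_{α/2} + z_β)/C)² + 3.
(1.960 + 0.674) / 0.2554 = 2.634 / 0.2554 = 10.313.
n = 10.313² + 3 = 106.36 + 3 = 109.4.
Round up.

n = 110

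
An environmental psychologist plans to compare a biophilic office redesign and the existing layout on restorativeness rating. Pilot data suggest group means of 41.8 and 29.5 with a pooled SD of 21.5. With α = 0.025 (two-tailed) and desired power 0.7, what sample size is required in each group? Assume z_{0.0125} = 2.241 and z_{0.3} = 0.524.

Cohen's d = |M₁ − M₂| / SD_pooled = |41.8 − 29.5| / 21.5 = 12.3 / 21.5 = 0.572.
For two independent groups with equal n: n = 2·((z_{α/2} + z_β) / d)².
z_{α/2} + z_β = 2.241 + 0.524 = 2.765.
n = 2 × (2.765 / 0.572)² = 2 × 4.834² = 2 × 23.37 = 46.7.
Round up to the next whole participant.

n = 47 per group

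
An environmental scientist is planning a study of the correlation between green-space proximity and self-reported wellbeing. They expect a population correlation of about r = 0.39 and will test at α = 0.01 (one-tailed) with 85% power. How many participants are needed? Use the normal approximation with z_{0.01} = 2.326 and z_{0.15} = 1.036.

n = 70

Fisher's z: C = ½·ln((1+r)/(1−r)) = ½·ln(2.2787) = 0.4118.
n = ((z_{α} + z_β)/C)² + 3.
(2.326 + 1.036) / 0.4118 = 3.362 / 0.4118 = 8.164.
n = 8.164² + 3 = 66.65 + 3 = 69.7.
Round up.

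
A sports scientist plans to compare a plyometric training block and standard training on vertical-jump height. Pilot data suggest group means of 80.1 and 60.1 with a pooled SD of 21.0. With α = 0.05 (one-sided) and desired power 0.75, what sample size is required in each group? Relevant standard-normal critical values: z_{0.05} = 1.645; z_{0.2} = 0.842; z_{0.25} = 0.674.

Cohen's d = |M₁ − M₂| / SD_pooled = |80.1 − 60.1| / 21.0 = 20.0 / 21.0 = 0.952.
For two independent groups with equal n: n = 2·((z_{α} + z_β) / d)².
z_{α} + z_β = 1.645 + 0.674 = 2.319.
n = 2 × (2.319 / 0.952)² = 2 × 2.436² = 2 × 5.93 = 11.9.
Round up to the next whole participant.

n = 12 per group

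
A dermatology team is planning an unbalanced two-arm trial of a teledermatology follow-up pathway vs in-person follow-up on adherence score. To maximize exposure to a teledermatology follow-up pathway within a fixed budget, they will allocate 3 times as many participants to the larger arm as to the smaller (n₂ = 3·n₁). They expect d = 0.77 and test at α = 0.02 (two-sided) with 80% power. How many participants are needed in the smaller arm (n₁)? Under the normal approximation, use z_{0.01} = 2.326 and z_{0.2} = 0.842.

n₁ = 23

With allocation ratio k = n₂/n₁ = 3, Var(x̄₁−x̄₂) = σ²(1/n₁ + 1/(k·n₁)) = σ²·(k+1)/(k·n₁).
So n₁ = (1 + 1/k)·((z_{α/2} + z_β)/d)² = 1.333 × (3.168/0.77)².
n₁ = 1.333 × 16.93 = 22.6.
Round up: n₁ = 23, giving n₂ = 3 × 23 = 69.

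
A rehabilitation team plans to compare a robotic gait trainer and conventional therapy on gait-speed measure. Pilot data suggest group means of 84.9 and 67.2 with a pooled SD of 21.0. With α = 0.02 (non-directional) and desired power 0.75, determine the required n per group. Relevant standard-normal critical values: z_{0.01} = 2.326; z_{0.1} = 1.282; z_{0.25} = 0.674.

n = 26 per group

Cohen's d = |M₁ − M₂| / SD_pooled = |84.9 − 67.2| / 21.0 = 17.7 / 21.0 = 0.843.
For two independent groups with equal n: n = 2·((z_{α/2} + z_β) / d)².
z_{α/2} + z_β = 2.326 + 0.674 = 3.000.
n = 2 × (3.000 / 0.843)² = 2 × 3.559² = 2 × 12.66 = 25.3.
Round up to the next whole participant.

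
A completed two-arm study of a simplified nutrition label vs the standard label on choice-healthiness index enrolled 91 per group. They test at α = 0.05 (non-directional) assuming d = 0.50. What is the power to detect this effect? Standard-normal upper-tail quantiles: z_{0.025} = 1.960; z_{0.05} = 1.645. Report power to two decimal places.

For two equal groups, power = Φ(d·√(n/2) − z_{α/2}).
d·√(n/2) = 0.50 × √(91/2) = 0.50 × 6.745 = 3.373.
z_β = 3.373 − 1.960 = 1.413.
Power = Φ(1.413) = 0.921.

power ≈ 0.92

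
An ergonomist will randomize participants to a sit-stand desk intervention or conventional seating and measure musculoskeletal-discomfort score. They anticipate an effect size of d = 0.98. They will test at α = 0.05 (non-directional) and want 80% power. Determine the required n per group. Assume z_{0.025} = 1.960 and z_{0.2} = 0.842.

For two independent groups with equal n: n = 2·((z_{α/2} + z_β) / d)².
z_{α/2} + z_β = 1.960 + 0.842 = 2.802.
n = 2 × (2.802 / 0.98)² = 2 × 2.859² = 2 × 8.17 = 16.3.
Round up to the next whole participant.

n = 17 per group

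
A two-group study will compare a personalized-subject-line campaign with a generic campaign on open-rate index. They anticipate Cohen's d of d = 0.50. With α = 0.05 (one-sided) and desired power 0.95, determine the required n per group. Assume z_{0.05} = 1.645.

n = 87 per group

For two independent groups with equal n: n = 2·((z_{α} + z_β) / d)².
z_{α} + z_β = 1.645 + 1.645 = 3.290.
n = 2 × (3.290 / 0.50)² = 2 × 6.580² = 2 × 43.30 = 86.6.
Round up to the next whole participant.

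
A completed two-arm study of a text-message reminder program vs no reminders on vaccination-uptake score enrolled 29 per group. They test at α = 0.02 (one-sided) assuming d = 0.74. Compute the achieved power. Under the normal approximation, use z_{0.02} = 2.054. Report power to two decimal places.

For two equal groups, power = Φ(d·√(n/2) − z_{α}).
d·√(n/2) = 0.74 × √(29/2) = 0.74 × 3.808 = 2.818.
z_β = 2.818 − 2.054 = 0.764.
Power = Φ(0.764) = 0.778.

power ≈ 0.78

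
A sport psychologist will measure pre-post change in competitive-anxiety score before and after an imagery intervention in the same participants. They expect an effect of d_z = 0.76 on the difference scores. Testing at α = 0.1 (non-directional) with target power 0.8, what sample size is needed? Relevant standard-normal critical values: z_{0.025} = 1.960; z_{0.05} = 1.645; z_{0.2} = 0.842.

n = 11 pairs

For a paired (one-sample on differences) test: n = ((z_{α/2} + z_β) / d)².
z_{α/2} + z_β = 1.645 + 0.842 = 2.487.
n = (2.487 / 0.76)² = 3.272² = 10.71.
Round up.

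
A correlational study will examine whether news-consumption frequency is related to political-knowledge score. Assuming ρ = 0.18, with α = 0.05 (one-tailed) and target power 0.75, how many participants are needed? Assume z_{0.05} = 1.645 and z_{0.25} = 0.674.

Fisher's z: C = ½·ln((1+r)/(1−r)) = ½·ln(1.4390) = 0.1820.
n = ((z_{α} + z_β)/C)² + 3.
(1.645 + 0.674) / 0.1820 = 2.319 / 0.1820 = 12.742.
n = 12.742² + 3 = 162.35 + 3 = 165.4.
Round up.

n = 166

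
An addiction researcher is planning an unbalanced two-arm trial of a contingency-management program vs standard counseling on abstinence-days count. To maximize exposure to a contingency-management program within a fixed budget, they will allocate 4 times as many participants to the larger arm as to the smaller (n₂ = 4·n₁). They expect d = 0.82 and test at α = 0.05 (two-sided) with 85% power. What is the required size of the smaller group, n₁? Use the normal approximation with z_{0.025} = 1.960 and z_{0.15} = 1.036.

n₁ = 17

With allocation ratio k = n₂/n₁ = 4, Var(x̄₁−x̄₂) = σ²(1/n₁ + 1/(k·n₁)) = σ²·(k+1)/(k·n₁).
So n₁ = (1 + 1/k)·((z_{α/2} + z_β)/d)² = 1.250 × (2.996/0.82)².
n₁ = 1.250 × 13.35 = 16.7.
Round up: n₁ = 17, giving n₂ = 4 × 17 = 68.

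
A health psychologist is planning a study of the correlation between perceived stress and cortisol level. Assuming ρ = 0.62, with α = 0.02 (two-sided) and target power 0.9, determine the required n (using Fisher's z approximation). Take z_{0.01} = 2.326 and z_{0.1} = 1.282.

n = 28

Fisher's z: C = ½·ln((1+r)/(1−r)) = ½·ln(4.2632) = 0.7250.
n = ((z_{α/2} + z_β)/C)² + 3.
(2.326 + 1.282) / 0.7250 = 3.608 / 0.7250 = 4.977.
n = 4.977² + 3 = 24.77 + 3 = 27.8.
Round up.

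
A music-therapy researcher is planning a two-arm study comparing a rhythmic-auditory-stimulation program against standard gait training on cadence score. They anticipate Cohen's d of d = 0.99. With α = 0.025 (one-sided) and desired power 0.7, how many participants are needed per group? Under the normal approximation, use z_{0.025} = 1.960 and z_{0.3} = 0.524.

For two independent groups with equal n: n = 2·((z_{α} + z_β) / d)².
z_{α} + z_β = 1.960 + 0.524 = 2.484.
n = 2 × (2.484 / 0.99)² = 2 × 2.509² = 2 × 6.30 = 12.6.
Round up to the next whole participant.

n = 13 per group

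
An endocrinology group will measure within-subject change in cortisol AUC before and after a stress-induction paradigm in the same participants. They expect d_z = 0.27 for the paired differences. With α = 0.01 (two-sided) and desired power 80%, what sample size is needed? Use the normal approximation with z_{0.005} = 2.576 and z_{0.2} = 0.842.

n = 161 pairs

For a paired (one-sample on differences) test: n = ((z_{α/2} + z_β) / d)².
z_{α/2} + z_β = 2.576 + 0.842 = 3.418.
n = (3.418 / 0.27)² = 12.659² = 160.26.
Round up.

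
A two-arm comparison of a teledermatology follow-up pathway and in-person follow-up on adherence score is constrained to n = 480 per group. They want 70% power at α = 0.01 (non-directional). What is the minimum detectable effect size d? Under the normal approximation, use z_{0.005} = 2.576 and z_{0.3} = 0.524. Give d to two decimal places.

For two independent groups of n = 480 each: d_min = (z_{α/2} + z_β)·√(2/n).
z-sum = 2.576 + 0.524 = 3.100.
d_min = 3.100 × √(2/480) = 3.100 × 0.0645 = 0.200.

d_min ≈ 0.20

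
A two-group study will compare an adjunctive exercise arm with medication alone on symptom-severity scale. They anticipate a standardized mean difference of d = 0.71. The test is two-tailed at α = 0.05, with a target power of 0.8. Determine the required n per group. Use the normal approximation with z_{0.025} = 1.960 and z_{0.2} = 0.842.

For two independent groups with equal n: n = 2·((z_{α/2} + z_β) / d)².
z_{α/2} + z_β = 1.960 + 0.842 = 2.802.
n = 2 × (2.802 / 0.71)² = 2 × 3.946² = 2 × 15.57 = 31.1.
Round up to the next whole participant.

n = 32 per group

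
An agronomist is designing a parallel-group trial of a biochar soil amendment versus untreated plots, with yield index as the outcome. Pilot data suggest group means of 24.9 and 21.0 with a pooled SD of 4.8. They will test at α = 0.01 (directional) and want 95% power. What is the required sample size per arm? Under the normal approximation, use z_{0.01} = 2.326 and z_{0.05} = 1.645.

Cohen's d = |M₁ − M₂| / SD_pooled = |24.9 − 21.0| / 4.8 = 3.9 / 4.8 = 0.812.
For two independent groups with equal n: n = 2·((z_{α} + z_β) / d)².
z_{α} + z_β = 2.326 + 1.645 = 3.971.
n = 2 × (3.971 / 0.812)² = 2 × 4.890² = 2 × 23.92 = 47.8.
Round up to the next whole participant.

n = 48 per group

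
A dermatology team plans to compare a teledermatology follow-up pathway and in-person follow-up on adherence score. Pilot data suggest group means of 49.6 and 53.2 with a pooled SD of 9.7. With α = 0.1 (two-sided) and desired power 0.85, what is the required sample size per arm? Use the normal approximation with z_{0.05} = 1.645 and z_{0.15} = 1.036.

Cohen's d = |M₁ − M₂| / SD_pooled = |49.6 − 53.2| / 9.7 = 3.6 / 9.7 = 0.371.
For two independent groups with equal n: n = 2·((z_{α/2} + z_β) / d)².
z_{α/2} + z_β = 1.645 + 1.036 = 2.681.
n = 2 × (2.681 / 0.371)² = 2 × 7.226² = 2 × 52.22 = 104.4.
Round up to the next whole participant.

n = 105 per group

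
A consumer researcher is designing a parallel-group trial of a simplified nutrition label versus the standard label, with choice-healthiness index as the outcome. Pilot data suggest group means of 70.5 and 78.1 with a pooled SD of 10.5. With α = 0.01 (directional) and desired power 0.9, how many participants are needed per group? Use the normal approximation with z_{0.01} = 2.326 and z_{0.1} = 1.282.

Cohen's d = |M₁ − M₂| / SD_pooled = |70.5 − 78.1| / 10.5 = 7.6 / 10.5 = 0.724.
For two independent groups with equal n: n = 2·((z_{α} + z_β) / d)².
z_{α} + z_β = 2.326 + 1.282 = 3.608.
n = 2 × (3.608 / 0.724)² = 2 × 4.983² = 2 × 24.83 = 49.7.
Round up to the next whole participant.

n = 50 per group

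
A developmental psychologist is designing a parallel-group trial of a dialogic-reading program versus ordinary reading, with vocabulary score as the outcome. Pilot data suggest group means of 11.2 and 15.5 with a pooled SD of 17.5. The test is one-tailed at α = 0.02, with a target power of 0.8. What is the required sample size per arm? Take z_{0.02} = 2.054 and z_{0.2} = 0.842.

Cohen's d = |M₁ − M₂| / SD_pooled = |11.2 − 15.5| / 17.5 = 4.3 / 17.5 = 0.246.
For two independent groups with equal n: n = 2·((z_{α} + z_β) / d)².
z_{α} + z_β = 2.054 + 0.842 = 2.896.
n = 2 × (2.896 / 0.246)² = 2 × 11.772² = 2 × 138.59 = 277.2.
Round up to the next whole participant.

n = 278 per group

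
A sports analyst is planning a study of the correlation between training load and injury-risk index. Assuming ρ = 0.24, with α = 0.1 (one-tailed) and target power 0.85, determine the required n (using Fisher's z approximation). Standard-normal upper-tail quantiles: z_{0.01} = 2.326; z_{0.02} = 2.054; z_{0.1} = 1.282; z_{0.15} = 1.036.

Fisher's z: C = ½·ln((1+r)/(1−r)) = ½·ln(1.6316) = 0.2448.
n = ((z_{α} + z_β)/C)² + 3.
(1.282 + 1.036) / 0.2448 = 2.318 / 0.2448 = 9.469.
n = 9.469² + 3 = 89.66 + 3 = 92.7.
Round up.

n = 93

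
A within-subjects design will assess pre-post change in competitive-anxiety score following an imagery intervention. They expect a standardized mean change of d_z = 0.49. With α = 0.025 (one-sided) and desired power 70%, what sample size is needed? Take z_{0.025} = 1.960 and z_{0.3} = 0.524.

n = 26 pairs

For a paired (one-sample on differences) test: n = ((z_{α} + z_β) / d)².
z_{α} + z_β = 1.960 + 0.524 = 2.484.
n = (2.484 / 0.49)² = 5.069² = 25.70.
Round up.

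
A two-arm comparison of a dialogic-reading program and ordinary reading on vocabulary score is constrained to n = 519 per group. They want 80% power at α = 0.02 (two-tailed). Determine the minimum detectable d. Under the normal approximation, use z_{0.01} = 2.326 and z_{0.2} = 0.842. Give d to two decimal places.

For two independent groups of n = 519 each: d_min = (z_{α/2} + z_β)·√(2/n).
z-sum = 2.326 + 0.842 = 3.168.
d_min = 3.168 × √(2/519) = 3.168 × 0.0621 = 0.197.

d_min ≈ 0.20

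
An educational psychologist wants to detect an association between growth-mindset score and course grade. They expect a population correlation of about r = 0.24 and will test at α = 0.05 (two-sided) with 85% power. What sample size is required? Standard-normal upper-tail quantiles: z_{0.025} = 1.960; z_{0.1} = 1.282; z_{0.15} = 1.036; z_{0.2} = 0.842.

n = 153

Fisher's z: C = ½·ln((1+r)/(1−r)) = ½·ln(1.6316) = 0.2448.
n = ((z_{α/2} + z_β)/C)² + 3.
(1.960 + 1.036) / 0.2448 = 2.996 / 0.2448 = 12.239.
n = 12.239² + 3 = 149.78 + 3 = 152.8.
Round up.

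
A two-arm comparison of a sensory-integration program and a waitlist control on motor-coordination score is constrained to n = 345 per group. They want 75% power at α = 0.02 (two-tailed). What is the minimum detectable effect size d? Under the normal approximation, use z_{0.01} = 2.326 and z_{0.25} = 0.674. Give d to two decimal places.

d_min ≈ 0.23

For two independent groups of n = 345 each: d_min = (z_{α/2} + z_β)·√(2/n).
z-sum = 2.326 + 0.674 = 3.000.
d_min = 3.000 × √(2/345) = 3.000 × 0.0761 = 0.228.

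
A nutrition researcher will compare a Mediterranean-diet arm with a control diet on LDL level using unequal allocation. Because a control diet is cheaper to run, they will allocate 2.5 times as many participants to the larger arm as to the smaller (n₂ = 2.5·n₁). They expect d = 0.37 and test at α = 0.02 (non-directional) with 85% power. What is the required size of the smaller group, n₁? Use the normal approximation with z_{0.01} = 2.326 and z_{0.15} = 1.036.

With allocation ratio k = n₂/n₁ = 2.5, Var(x̄₁−x̄₂) = σ²(1/n₁ + 1/(k·n₁)) = σ²·(k+1)/(k·n₁).
So n₁ = (1 + 1/k)·((z_{α/2} + z_β)/d)² = 1.400 × (3.362/0.37)².
n₁ = 1.400 × 82.56 = 115.6.
Round up: n₁ = 116, giving n₂ = 2.5 × 116 = 290.

n₁ = 116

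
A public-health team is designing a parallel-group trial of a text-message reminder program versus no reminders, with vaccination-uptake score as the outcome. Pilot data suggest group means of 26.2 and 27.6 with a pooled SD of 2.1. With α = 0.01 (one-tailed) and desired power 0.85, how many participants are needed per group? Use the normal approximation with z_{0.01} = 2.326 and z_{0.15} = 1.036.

Cohen's d = |M₁ − M₂| / SD_pooled = |26.2 − 27.6| / 2.1 = 1.4 / 2.1 = 0.667.
For two independent groups with equal n: n = 2·((z_{α} + z_β) / d)².
z_{α} + z_β = 2.326 + 1.036 = 3.362.
n = 2 × (3.362 / 0.667)² = 2 × 5.040² = 2 × 25.41 = 50.8.
Round up to the next whole participant.

n = 51 per group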